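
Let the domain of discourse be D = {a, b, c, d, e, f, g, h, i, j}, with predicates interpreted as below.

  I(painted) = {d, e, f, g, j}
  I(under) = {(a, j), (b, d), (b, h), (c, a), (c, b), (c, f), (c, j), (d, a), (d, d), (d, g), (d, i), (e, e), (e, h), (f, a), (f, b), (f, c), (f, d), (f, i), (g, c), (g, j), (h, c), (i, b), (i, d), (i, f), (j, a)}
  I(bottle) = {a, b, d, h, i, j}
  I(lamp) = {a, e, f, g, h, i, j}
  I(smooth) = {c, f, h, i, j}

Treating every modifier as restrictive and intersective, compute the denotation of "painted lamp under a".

{f, j}

⟦under a⟧ = {x : ⟨x, a⟩ ∈ ⟦under⟧} = {c, d, f, j}
⟦lamp⟧ = {a, e, f, g, h, i, j}
… ∩ ⟦under a⟧ = {a, e, f, g, h, i, j} ∩ {c, d, f, j} = {f, j}
… ∩ ⟦painted⟧ = {f, j} ∩ {d, e, f, g, j} = {f, j}
So ⟦painted lamp under a⟧ = {f, j}.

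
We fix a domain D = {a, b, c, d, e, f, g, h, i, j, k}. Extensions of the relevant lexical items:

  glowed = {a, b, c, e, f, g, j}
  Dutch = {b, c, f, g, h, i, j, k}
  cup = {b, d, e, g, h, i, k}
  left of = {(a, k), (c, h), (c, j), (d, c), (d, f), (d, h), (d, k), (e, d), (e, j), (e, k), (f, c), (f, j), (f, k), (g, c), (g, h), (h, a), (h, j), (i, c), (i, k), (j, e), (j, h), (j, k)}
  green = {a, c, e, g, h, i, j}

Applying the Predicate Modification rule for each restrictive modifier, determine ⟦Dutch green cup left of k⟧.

⟦left of k⟧ = {x : ⟨x, k⟩ ∈ ⟦left of⟧} = {a, d, e, f, i, j}
⟦cup⟧ = {b, d, e, g, h, i, k}
… ∩ ⟦left of k⟧ = {b, d, e, g, h, i, k} ∩ {a, d, e, f, i, j} = {d, e, i}
… ∩ ⟦Dutch⟧ = {d, e, i} ∩ {b, c, f, g, h, i, j, k} = {i}
… ∩ ⟦green⟧ = {i} ∩ {a, c, e, g, h, i, j} = {i}
So ⟦Dutch green cup left of k⟧ = {i}.

{i}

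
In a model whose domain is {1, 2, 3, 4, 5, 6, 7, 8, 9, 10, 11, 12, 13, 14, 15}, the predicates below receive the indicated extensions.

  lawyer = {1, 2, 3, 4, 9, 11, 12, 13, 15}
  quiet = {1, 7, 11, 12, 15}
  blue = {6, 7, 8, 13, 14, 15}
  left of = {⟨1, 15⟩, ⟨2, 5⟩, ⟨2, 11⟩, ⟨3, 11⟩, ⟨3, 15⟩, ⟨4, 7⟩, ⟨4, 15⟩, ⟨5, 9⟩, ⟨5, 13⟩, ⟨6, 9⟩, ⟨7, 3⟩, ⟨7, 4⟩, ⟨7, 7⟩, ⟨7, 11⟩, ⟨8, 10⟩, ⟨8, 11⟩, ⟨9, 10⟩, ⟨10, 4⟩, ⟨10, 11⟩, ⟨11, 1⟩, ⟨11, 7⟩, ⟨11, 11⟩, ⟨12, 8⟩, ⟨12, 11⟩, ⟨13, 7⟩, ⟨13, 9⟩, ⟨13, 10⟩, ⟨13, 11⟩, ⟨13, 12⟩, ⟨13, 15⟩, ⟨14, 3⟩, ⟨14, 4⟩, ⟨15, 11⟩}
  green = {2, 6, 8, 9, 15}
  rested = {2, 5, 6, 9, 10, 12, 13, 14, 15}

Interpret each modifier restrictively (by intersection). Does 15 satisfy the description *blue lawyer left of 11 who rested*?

⟦left of 11⟧ = {x : ⟨x, 11⟩ ∈ ⟦left of⟧} = {2, 3, 7, 8, 10, 11, 12, 13, 15}
⟦who rested⟧ = ⟦rested⟧ = {2, 5, 6, 9, 10, 12, 13, 14, 15}
⟦lawyer⟧ = {1, 2, 3, 4, 9, 11, 12, 13, 15}
… ∩ ⟦left of 11⟧ = {1, 2, 3, 4, 9, 11, 12, 13, 15} ∩ {2, 3, 7, 8, 10, 11, 12, 13, 15} = {2, 3, 11, 12, 13, 15}
… ∩ ⟦who rested⟧ = {2, 3, 11, 12, 13, 15} ∩ {2, 5, 6, 9, 10, 12, 13, 14, 15} = {2, 12, 13, 15}
… ∩ ⟦blue⟧ = {2, 12, 13, 15} ∩ {6, 7, 8, 13, 14, 15} = {13, 15}
⟦blue lawyer left of 11 who rested⟧ = {13, 15}; 15 ∈ this set.

yes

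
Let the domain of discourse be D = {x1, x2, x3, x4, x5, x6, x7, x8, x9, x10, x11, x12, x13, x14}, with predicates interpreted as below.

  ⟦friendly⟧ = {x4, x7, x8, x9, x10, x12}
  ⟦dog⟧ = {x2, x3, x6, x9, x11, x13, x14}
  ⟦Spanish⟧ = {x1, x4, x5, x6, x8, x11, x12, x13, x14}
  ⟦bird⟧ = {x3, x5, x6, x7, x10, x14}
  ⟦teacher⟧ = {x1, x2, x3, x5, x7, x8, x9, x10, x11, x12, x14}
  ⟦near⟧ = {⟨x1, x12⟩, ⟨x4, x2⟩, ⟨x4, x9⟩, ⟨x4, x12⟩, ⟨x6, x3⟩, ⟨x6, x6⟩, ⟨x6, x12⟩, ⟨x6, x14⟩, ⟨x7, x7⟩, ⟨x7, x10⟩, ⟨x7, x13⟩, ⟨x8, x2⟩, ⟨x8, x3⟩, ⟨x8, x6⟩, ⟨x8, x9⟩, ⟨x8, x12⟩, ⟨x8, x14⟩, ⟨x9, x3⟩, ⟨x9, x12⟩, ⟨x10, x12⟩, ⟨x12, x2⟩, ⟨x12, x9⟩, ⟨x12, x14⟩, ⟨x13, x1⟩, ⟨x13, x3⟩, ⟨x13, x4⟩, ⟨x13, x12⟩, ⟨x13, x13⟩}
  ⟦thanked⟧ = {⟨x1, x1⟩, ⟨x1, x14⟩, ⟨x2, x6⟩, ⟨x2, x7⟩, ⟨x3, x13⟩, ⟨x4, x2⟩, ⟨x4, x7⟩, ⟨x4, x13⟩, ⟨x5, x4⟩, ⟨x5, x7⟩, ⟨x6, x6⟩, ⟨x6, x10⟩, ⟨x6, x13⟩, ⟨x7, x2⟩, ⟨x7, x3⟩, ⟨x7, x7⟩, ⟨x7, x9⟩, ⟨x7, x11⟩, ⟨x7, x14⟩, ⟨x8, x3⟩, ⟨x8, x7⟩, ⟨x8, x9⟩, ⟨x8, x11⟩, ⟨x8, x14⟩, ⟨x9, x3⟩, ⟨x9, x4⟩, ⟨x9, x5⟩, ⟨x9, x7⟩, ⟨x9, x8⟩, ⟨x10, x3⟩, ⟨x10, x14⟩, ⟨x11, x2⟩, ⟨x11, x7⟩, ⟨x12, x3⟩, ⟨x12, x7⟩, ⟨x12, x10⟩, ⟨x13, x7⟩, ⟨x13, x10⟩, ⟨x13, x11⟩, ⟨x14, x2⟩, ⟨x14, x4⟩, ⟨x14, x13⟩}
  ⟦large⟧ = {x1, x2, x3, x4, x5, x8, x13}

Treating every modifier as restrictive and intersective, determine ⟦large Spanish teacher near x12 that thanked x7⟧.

{x8}

⟦near x12⟧ = {x : ⟨x, x12⟩ ∈ ⟦near⟧} = {x1, x4, x6, x8, x9, x10, x13}
⟦that thanked x7⟧ = {x : ⟨x, x7⟩ ∈ ⟦thanked⟧} = {x2, x4, x5, x7, x8, x9, x11, x12, x13}
⟦teacher⟧ = {x1, x2, x3, x5, x7, x8, x9, x10, x11, x12, x14}
… ∩ ⟦near x12⟧ = {x1, x2, x3, x5, x7, x8, x9, x10, x11, x12, x14} ∩ {x1, x4, x6, x8, x9, x10, x13} = {x1, x8, x9, x10}
… ∩ ⟦that thanked x7⟧ = {x1, x8, x9, x10} ∩ {x2, x4, x5, x7, x8, x9, x11, x12, x13} = {x8, x9}
… ∩ ⟦large⟧ = {x8, x9} ∩ {x1, x2, x3, x4, x5, x8, x13} = {x8}
… ∩ ⟦Spanish⟧ = {x8} ∩ {x1, x4, x5, x6, x8, x11, x12, x13, x14} = {x8}
So ⟦large Spanish teacher near x12 that thanked x7⟧ = {x8}.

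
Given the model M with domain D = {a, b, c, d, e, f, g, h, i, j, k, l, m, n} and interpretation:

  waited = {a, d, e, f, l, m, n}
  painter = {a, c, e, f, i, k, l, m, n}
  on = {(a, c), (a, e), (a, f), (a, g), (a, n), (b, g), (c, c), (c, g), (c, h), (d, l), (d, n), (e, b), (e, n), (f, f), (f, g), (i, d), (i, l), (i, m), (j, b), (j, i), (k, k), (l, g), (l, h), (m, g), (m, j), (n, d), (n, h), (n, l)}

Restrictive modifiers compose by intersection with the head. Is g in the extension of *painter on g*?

no

⟦on g⟧ = {x : ⟨x, g⟩ ∈ ⟦on⟧} = {a, b, c, f, l, m}
⟦painter⟧ = {a, c, e, f, i, k, l, m, n}
… ∩ ⟦on g⟧ = {a, c, e, f, i, k, l, m, n} ∩ {a, b, c, f, l, m} = {a, c, f, l, m}
⟦painter on g⟧ = {a, c, f, l, m}; g ∉ this set.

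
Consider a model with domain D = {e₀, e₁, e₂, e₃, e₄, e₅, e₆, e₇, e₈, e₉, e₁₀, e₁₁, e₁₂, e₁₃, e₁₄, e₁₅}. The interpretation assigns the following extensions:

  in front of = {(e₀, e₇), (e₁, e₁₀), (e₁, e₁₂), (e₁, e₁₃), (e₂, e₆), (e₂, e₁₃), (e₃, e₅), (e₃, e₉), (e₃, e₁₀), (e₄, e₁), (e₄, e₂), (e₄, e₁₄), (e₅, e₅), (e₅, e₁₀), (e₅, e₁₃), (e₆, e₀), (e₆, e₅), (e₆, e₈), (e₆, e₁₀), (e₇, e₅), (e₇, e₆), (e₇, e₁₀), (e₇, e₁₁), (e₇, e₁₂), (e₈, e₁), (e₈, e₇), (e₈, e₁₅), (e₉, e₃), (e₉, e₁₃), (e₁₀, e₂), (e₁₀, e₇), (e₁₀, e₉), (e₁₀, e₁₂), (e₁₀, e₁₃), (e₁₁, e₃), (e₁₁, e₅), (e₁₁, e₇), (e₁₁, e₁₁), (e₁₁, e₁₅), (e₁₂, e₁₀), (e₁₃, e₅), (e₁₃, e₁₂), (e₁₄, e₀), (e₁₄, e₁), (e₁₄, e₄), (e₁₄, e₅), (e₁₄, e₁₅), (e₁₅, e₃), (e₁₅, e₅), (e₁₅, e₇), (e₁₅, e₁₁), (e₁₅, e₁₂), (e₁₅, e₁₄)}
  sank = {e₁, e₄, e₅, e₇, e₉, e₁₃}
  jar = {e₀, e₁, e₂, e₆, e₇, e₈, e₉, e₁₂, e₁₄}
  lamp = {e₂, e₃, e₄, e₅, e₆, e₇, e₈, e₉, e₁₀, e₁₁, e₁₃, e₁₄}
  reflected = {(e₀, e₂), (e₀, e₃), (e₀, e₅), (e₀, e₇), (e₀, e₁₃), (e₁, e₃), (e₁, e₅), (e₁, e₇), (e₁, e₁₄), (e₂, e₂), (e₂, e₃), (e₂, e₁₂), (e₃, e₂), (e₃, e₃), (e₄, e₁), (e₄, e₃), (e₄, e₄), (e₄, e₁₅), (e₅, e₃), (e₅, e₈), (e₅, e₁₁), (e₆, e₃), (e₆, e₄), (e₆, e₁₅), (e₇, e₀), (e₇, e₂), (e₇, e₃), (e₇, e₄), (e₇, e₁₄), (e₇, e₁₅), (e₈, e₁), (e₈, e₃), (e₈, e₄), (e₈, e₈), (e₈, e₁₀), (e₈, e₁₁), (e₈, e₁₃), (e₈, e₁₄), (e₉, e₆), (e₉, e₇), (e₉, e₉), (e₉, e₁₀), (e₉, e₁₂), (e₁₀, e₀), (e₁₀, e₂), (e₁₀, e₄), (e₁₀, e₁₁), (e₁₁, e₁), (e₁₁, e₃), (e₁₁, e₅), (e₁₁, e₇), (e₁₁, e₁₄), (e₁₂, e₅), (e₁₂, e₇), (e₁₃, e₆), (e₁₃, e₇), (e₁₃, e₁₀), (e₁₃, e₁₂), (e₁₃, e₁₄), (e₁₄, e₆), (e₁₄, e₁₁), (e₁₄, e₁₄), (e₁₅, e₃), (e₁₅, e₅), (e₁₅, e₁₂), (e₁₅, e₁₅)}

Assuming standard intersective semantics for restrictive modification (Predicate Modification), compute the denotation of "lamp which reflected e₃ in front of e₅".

⟦which reflected e₃⟧ = {x : ⟨x, e₃⟩ ∈ ⟦reflected⟧} = {e₀, e₁, e₂, e₃, e₄, e₅, e₆, e₇, e₈, e₁₁, e₁₅}
⟦in front of e₅⟧ = {x : ⟨x, e₅⟩ ∈ ⟦in front of⟧} = {e₃, e₅, e₆, e₇, e₁₁, e₁₃, e₁₄, e₁₅}
⟦lamp⟧ = {e₂, e₃, e₄, e₅, e₆, e₇, e₈, e₉, e₁₀, e₁₁, e₁₃, e₁₄}
… ∩ ⟦which reflected e₃⟧ = {e₂, e₃, e₄, e₅, e₆, e₇, e₈, e₉, e₁₀, e₁₁, e₁₃, e₁₄} ∩ {e₀, e₁, e₂, e₃, e₄, e₅, e₆, e₇, e₈, e₁₁, e₁₅} = {e₂, e₃, e₄, e₅, e₆, e₇, e₈, e₁₁}
… ∩ ⟦in front of e₅⟧ = {e₂, e₃, e₄, e₅, e₆, e₇, e₈, e₁₁} ∩ {e₃, e₅, e₆, e₇, e₁₁, e₁₃, e₁₄, e₁₅} = {e₃, e₅, e₆, e₇, e₁₁}
So ⟦lamp which reflected e₃ in front of e₅⟧ = {e₃, e₅, e₆, e₇, e₁₁}.

{e₃, e₅, e₆, e₇, e₁₁}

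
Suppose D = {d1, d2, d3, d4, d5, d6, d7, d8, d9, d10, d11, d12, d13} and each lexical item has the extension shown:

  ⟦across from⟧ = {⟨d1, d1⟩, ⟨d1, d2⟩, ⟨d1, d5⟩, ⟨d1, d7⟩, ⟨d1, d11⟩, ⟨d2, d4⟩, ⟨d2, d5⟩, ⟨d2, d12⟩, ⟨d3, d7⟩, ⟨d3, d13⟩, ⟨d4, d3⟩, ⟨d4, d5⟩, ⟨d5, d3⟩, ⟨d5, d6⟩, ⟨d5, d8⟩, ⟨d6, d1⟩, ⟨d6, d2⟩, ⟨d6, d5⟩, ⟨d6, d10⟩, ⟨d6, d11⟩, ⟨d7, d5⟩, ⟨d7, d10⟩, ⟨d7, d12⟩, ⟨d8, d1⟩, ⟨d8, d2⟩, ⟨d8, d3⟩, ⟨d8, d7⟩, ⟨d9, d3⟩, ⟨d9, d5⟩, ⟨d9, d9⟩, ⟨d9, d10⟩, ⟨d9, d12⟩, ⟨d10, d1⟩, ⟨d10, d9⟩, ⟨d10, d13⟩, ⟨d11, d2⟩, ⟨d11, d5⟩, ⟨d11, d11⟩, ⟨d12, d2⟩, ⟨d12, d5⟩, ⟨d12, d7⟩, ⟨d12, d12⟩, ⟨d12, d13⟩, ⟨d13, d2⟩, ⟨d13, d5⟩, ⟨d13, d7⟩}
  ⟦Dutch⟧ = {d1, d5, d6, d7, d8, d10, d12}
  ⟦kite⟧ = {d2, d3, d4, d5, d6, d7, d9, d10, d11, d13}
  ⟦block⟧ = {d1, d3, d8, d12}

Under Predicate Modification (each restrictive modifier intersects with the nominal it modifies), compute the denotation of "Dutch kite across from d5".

{d6, d7}

⟦across from d5⟧ = {x : ⟨x, d5⟩ ∈ ⟦across from⟧} = {d1, d2, d4, d6, d7, d9, d11, d12, d13}
⟦kite⟧ = {d2, d3, d4, d5, d6, d7, d9, d10, d11, d13}
… ∩ ⟦across from d5⟧ = {d2, d3, d4, d5, d6, d7, d9, d10, d11, d13} ∩ {d1, d2, d4, d6, d7, d9, d11, d12, d13} = {d2, d4, d6, d7, d9, d11, d13}
… ∩ ⟦Dutch⟧ = {d2, d4, d6, d7, d9, d11, d13} ∩ {d1, d5, d6, d7, d8, d10, d12} = {d6, d7}
So ⟦Dutch kite across from d5⟧ = {d6, d7}.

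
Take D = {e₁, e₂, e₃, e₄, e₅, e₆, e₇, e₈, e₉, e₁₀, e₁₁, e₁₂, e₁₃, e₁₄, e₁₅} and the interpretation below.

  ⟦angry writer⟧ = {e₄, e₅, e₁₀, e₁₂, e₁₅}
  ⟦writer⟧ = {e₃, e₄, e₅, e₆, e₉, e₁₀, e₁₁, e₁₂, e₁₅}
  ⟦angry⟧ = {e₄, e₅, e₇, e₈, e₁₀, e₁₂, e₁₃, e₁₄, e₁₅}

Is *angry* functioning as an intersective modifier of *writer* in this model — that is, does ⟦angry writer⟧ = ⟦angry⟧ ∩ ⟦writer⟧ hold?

⟦angry⟧ ∩ ⟦writer⟧ = {e₄, e₅, e₇, e₈, e₁₀, e₁₂, e₁₃, e₁₄, e₁₅} ∩ {e₃, e₄, e₅, e₆, e₉, e₁₀, e₁₁, e₁₂, e₁₅} = {e₄, e₅, e₁₀, e₁₂, e₁₅}
Observed ⟦angry writer⟧ = {e₄, e₅, e₁₀, e₁₂, e₁₅}.
These coincide, so the modifier is intersective here.

yes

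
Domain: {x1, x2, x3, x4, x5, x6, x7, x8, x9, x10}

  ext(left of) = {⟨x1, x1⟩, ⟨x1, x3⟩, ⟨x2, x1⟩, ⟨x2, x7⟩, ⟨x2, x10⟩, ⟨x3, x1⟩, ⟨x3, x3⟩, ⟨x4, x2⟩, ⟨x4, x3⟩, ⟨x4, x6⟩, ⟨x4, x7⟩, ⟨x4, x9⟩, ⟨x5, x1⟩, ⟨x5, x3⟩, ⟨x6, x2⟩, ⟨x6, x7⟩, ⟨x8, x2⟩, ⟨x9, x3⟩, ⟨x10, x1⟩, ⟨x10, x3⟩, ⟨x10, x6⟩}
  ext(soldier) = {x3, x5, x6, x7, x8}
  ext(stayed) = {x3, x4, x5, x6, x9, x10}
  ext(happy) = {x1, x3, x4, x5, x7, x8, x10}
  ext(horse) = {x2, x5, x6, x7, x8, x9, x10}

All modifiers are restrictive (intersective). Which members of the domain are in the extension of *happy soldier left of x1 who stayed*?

{x3, x5}

⟦left of x1⟧ = {x : ⟨x, x1⟩ ∈ ⟦left of⟧} = {x1, x2, x3, x5, x10}
⟦who stayed⟧ = ⟦stayed⟧ = {x3, x4, x5, x6, x9, x10}
⟦soldier⟧ = {x3, x5, x6, x7, x8}
… ∩ ⟦left of x1⟧ = {x3, x5, x6, x7, x8} ∩ {x1, x2, x3, x5, x10} = {x3, x5}
… ∩ ⟦who stayed⟧ = {x3, x5} ∩ {x3, x4, x5, x6, x9, x10} = {x3, x5}
… ∩ ⟦happy⟧ = {x3, x5} ∩ {x1, x3, x4, x5, x7, x8, x10} = {x3, x5}
So ⟦happy soldier left of x1 who stayed⟧ = {x3, x5}.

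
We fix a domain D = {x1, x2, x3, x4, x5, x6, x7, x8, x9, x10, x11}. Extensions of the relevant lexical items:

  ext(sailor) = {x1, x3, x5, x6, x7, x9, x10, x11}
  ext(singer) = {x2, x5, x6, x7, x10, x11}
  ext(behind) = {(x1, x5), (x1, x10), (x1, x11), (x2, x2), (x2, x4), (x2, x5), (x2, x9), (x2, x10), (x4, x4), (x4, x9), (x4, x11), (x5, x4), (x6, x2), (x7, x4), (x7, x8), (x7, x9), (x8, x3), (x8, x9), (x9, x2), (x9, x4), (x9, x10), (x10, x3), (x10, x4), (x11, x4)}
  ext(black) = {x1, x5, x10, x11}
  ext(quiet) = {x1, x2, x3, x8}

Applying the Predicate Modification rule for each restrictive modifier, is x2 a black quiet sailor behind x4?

no

⟦behind x4⟧ = {x : ⟨x, x4⟩ ∈ ⟦behind⟧} = {x2, x4, x5, x7, x9, x10, x11}
⟦sailor⟧ = {x1, x3, x5, x6, x7, x9, x10, x11}
… ∩ ⟦behind x4⟧ = {x1, x3, x5, x6, x7, x9, x10, x11} ∩ {x2, x4, x5, x7, x9, x10, x11} = {x5, x7, x9, x10, x11}
… ∩ ⟦black⟧ = {x5, x7, x9, x10, x11} ∩ {x1, x5, x10, x11} = {x5, x10, x11}
… ∩ ⟦quiet⟧ = {x5, x10, x11} ∩ {x1, x2, x3, x8} = ∅
⟦black quiet sailor behind x4⟧ = ∅; x2 ∉ this set.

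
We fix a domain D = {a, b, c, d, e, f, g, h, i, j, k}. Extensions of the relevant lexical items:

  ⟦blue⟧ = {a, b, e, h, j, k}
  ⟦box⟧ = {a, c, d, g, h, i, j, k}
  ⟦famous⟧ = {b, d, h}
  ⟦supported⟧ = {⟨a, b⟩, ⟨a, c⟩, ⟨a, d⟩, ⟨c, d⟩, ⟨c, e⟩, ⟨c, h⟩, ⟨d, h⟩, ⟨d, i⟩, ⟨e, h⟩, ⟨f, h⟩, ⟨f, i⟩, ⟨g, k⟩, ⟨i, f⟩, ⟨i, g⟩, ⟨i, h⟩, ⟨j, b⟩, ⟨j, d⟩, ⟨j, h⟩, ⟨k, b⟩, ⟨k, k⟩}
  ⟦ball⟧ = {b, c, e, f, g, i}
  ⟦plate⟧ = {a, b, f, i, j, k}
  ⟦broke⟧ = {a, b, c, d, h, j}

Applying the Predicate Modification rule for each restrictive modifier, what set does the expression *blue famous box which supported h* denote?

{}

⟦which supported h⟧ = {x : ⟨x, h⟩ ∈ ⟦supported⟧} = {c, d, e, f, i, j}
⟦box⟧ = {a, c, d, g, h, i, j, k}
… ∩ ⟦which supported h⟧ = {a, c, d, g, h, i, j, k} ∩ {c, d, e, f, i, j} = {c, d, i, j}
… ∩ ⟦blue⟧ = {c, d, i, j} ∩ {a, b, e, h, j, k} = {j}
… ∩ ⟦famous⟧ = {j} ∩ {b, d, h} = ∅
So ⟦blue famous box which supported h⟧ = {}.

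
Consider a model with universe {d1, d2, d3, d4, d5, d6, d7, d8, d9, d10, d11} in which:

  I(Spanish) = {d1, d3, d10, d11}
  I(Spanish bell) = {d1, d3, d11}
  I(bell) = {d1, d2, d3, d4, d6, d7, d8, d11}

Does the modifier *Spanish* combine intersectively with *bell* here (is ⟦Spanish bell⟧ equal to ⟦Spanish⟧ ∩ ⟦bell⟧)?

⟦Spanish⟧ ∩ ⟦bell⟧ = {d1, d3, d10, d11} ∩ {d1, d2, d3, d4, d6, d7, d8, d11} = {d1, d3, d11}
Observed ⟦Spanish bell⟧ = {d1, d3, d11}.
These coincide, so the modifier is intersective here.

yes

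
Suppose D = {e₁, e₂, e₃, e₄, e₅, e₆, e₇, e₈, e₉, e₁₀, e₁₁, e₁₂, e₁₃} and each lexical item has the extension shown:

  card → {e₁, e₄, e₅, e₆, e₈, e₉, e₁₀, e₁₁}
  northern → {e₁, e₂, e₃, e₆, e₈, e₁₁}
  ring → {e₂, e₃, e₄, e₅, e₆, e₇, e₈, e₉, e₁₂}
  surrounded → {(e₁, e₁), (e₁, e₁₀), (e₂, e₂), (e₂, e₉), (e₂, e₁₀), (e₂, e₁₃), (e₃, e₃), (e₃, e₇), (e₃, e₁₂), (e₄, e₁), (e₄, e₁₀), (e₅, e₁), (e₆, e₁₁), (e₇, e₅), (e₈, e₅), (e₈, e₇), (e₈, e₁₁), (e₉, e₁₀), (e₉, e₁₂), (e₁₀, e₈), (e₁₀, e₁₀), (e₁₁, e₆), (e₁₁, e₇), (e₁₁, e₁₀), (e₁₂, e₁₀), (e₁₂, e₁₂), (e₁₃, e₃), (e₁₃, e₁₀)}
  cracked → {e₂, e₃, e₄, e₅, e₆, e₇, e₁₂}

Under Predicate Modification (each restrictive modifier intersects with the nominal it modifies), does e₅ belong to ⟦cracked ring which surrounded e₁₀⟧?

⟦which surrounded e₁₀⟧ = {x : ⟨x, e₁₀⟩ ∈ ⟦surrounded⟧} = {e₁, e₂, e₄, e₉, e₁₀, e₁₁, e₁₂, e₁₃}
⟦ring⟧ = {e₂, e₃, e₄, e₅, e₆, e₇, e₈, e₉, e₁₂}
… ∩ ⟦which surrounded e₁₀⟧ = {e₂, e₃, e₄, e₅, e₆, e₇, e₈, e₉, e₁₂} ∩ {e₁, e₂, e₄, e₉, e₁₀, e₁₁, e₁₂, e₁₃} = {e₂, e₄, e₉, e₁₂}
… ∩ ⟦cracked⟧ = {e₂, e₄, e₉, e₁₂} ∩ {e₂, e₃, e₄, e₅, e₆, e₇, e₁₂} = {e₂, e₄, e₁₂}
⟦cracked ring which surrounded e₁₀⟧ = {e₂, e₄, e₁₂}; e₅ ∉ this set.

no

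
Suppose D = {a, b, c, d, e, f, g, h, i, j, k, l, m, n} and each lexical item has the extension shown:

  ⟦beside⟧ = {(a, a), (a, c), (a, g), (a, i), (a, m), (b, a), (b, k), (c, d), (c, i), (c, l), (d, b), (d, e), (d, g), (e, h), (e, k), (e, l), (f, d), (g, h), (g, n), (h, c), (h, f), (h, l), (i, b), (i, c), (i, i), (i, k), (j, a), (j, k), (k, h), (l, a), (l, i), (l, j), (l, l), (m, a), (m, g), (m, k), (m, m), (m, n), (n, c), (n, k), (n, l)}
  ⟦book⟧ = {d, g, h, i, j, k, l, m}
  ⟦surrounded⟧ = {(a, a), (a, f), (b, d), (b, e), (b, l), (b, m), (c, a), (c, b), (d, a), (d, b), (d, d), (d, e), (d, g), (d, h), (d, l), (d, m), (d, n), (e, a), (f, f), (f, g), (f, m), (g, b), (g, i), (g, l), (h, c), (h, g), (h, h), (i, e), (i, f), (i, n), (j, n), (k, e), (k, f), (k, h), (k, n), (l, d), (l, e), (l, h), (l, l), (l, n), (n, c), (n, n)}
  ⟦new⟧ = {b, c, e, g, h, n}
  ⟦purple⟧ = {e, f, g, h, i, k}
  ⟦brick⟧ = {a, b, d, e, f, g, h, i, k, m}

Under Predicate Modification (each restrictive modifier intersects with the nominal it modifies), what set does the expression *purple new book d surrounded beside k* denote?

⟦d surrounded⟧ = {x : ⟨d, x⟩ ∈ ⟦surrounded⟧} = {a, b, d, e, g, h, l, m, n}
⟦beside k⟧ = {x : ⟨x, k⟩ ∈ ⟦beside⟧} = {b, e, i, j, m, n}
⟦book⟧ = {d, g, h, i, j, k, l, m}
… ∩ ⟦d surrounded⟧ = {d, g, h, i, j, k, l, m} ∩ {a, b, d, e, g, h, l, m, n} = {d, g, h, l, m}
… ∩ ⟦beside k⟧ = {d, g, h, l, m} ∩ {b, e, i, j, m, n} = {m}
… ∩ ⟦purple⟧ = {m} ∩ {e, f, g, h, i, k} = ∅
… ∩ ⟦new⟧ = ∅ ∩ {b, c, e, g, h, n} = ∅
So ⟦purple new book d surrounded beside k⟧ = { }.

{ }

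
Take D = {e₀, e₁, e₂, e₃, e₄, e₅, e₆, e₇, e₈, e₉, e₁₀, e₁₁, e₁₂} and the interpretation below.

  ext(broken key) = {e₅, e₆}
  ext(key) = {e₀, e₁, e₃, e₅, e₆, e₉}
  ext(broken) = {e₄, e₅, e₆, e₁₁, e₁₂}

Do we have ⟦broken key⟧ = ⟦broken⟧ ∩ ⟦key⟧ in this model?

⟦broken⟧ ∩ ⟦key⟧ = {e₄, e₅, e₆, e₁₁, e₁₂} ∩ {e₀, e₁, e₃, e₅, e₆, e₉} = {e₅, e₆}
Observed ⟦broken key⟧ = {e₅, e₆}.
These coincide, so the modifier is intersective here.

yes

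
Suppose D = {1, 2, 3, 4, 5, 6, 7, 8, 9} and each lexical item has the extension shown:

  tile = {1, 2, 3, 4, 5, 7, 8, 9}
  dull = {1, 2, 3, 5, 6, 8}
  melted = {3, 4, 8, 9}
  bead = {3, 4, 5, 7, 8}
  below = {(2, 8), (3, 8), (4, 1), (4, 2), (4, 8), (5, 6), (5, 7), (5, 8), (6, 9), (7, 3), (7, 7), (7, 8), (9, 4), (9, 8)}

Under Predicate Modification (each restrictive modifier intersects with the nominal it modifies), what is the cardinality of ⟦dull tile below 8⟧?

⟦below 8⟧ = {x : ⟨x, 8⟩ ∈ ⟦below⟧} = {2, 3, 4, 5, 7, 9}
⟦tile⟧ = {1, 2, 3, 4, 5, 7, 8, 9}
… ∩ ⟦below 8⟧ = {1, 2, 3, 4, 5, 7, 8, 9} ∩ {2, 3, 4, 5, 7, 9} = {2, 3, 4, 5, 7, 9}
… ∩ ⟦dull⟧ = {2, 3, 4, 5, 7, 9} ∩ {1, 2, 3, 5, 6, 8} = {2, 3, 5}
⟦dull tile below 8⟧ = {2, 3, 5}, so the cardinality is 3.

3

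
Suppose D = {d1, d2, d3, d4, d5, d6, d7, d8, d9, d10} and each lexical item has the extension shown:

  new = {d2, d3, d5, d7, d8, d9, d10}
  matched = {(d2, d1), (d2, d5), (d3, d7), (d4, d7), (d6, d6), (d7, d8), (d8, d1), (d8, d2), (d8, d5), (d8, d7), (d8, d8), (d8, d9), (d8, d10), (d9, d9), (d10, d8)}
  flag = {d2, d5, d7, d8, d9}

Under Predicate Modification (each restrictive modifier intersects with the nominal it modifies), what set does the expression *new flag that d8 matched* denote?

{d2, d5, d7, d8, d9}

⟦that d8 matched⟧ = {x : ⟨d8, x⟩ ∈ ⟦matched⟧} = {d1, d2, d5, d7, d8, d9, d10}
⟦flag⟧ = {d2, d5, d7, d8, d9}
… ∩ ⟦that d8 matched⟧ = {d2, d5, d7, d8, d9} ∩ {d1, d2, d5, d7, d8, d9, d10} = {d2, d5, d7, d8, d9}
… ∩ ⟦new⟧ = {d2, d5, d7, d8, d9} ∩ {d2, d3, d5, d7, d8, d9, d10} = {d2, d5, d7, d8, d9}
So ⟦new flag that d8 matched⟧ = {d2, d5, d7, d8, d9}.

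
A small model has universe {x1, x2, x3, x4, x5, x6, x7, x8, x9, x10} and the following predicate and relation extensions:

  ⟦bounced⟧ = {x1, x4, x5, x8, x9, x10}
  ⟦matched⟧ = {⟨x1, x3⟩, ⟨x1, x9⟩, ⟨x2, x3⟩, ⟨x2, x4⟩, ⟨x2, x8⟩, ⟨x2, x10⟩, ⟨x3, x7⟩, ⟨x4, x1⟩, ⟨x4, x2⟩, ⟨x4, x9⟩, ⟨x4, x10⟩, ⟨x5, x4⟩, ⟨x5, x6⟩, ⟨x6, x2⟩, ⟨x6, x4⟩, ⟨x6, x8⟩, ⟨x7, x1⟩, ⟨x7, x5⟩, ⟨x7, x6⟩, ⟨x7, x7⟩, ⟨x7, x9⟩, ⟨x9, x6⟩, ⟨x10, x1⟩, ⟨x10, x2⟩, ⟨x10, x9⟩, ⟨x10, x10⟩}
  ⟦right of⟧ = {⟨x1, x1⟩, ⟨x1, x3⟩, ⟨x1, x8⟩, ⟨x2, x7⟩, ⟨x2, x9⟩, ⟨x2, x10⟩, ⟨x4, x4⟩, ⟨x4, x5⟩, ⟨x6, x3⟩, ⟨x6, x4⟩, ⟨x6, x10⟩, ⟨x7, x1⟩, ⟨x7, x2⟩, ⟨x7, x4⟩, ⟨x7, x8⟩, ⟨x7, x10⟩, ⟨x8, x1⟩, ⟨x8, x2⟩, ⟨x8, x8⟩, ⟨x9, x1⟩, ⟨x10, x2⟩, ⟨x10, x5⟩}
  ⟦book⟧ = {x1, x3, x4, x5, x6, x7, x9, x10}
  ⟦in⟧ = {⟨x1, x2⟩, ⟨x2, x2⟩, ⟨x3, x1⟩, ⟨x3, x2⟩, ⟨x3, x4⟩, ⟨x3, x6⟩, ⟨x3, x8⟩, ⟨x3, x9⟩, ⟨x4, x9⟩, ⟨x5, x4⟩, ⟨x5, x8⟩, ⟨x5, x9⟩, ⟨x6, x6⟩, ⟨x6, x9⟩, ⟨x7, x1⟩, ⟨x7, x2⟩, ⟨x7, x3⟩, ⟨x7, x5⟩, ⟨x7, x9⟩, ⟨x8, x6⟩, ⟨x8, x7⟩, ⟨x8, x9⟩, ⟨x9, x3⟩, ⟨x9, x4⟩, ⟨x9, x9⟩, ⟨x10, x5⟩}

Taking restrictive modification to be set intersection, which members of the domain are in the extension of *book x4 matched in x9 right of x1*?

⟦x4 matched⟧ = {x : ⟨x4, x⟩ ∈ ⟦matched⟧} = {x1, x2, x9, x10}
⟦in x9⟧ = {x : ⟨x, x9⟩ ∈ ⟦in⟧} = {x3, x4, x5, x6, x7, x8, x9}
⟦right of x1⟧ = {x : ⟨x, x1⟩ ∈ ⟦right of⟧} = {x1, x7, x8, x9}
⟦book⟧ = {x1, x3, x4, x5, x6, x7, x9, x10}
… ∩ ⟦x4 matched⟧ = {x1, x3, x4, x5, x6, x7, x9, x10} ∩ {x1, x2, x9, x10} = {x1, x9, x10}
… ∩ ⟦in x9⟧ = {x1, x9, x10} ∩ {x3, x4, x5, x6, x7, x8, x9} = {x9}
… ∩ ⟦right of x1⟧ = {x9} ∩ {x1, x7, x8, x9} = {x9}
So ⟦book x4 matched in x9 right of x1⟧ = {x9}.

{x9}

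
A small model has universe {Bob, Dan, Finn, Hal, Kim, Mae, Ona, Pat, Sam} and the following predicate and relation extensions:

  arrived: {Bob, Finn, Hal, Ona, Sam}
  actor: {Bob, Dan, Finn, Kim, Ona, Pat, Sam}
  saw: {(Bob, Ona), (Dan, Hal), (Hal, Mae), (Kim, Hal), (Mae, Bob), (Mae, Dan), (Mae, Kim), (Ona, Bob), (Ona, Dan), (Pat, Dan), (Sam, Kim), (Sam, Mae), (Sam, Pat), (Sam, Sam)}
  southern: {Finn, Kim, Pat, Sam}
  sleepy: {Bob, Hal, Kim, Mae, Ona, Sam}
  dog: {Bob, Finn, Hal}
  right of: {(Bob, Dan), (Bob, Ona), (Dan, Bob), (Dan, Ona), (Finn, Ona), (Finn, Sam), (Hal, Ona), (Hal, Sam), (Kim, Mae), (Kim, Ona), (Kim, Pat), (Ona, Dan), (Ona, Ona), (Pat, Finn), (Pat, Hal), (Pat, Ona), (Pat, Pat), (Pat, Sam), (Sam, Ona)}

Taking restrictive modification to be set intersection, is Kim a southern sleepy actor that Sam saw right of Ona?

yes

⟦that Sam saw⟧ = {x : ⟨Sam, x⟩ ∈ ⟦saw⟧} = {Kim, Mae, Pat, Sam}
⟦right of Ona⟧ = {x : ⟨x, Ona⟩ ∈ ⟦right of⟧} = {Bob, Dan, Finn, Hal, Kim, Ona, Pat, Sam}
⟦actor⟧ = {Bob, Dan, Finn, Kim, Ona, Pat, Sam}
… ∩ ⟦that Sam saw⟧ = {Bob, Dan, Finn, Kim, Ona, Pat, Sam} ∩ {Kim, Mae, Pat, Sam} = {Kim, Pat, Sam}
… ∩ ⟦right of Ona⟧ = {Kim, Pat, Sam} ∩ {Bob, Dan, Finn, Hal, Kim, Ona, Pat, Sam} = {Kim, Pat, Sam}
… ∩ ⟦southern⟧ = {Kim, Pat, Sam} ∩ {Finn, Kim, Pat, Sam} = {Kim, Pat, Sam}
… ∩ ⟦sleepy⟧ = {Kim, Pat, Sam} ∩ {Bob, Hal, Kim, Mae, Ona, Sam} = {Kim, Sam}
⟦southern sleepy actor that Sam saw right of Ona⟧ = {Kim, Sam}; Kim ∈ this set.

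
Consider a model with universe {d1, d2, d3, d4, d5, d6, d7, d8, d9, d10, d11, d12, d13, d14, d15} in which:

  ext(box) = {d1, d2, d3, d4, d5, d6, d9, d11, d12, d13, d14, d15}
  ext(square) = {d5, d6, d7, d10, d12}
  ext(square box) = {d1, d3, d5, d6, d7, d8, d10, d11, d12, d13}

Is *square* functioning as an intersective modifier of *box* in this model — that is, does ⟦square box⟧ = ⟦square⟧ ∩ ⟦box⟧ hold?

no

⟦square⟧ ∩ ⟦box⟧ = {d5, d6, d7, d10, d12} ∩ {d1, d2, d3, d4, d5, d6, d9, d11, d12, d13, d14, d15} = {d5, d6, d12}
Observed ⟦square box⟧ = {d1, d3, d5, d6, d7, d8, d10, d11, d12, d13}.
These differ, so the modifier is not intersective in this model.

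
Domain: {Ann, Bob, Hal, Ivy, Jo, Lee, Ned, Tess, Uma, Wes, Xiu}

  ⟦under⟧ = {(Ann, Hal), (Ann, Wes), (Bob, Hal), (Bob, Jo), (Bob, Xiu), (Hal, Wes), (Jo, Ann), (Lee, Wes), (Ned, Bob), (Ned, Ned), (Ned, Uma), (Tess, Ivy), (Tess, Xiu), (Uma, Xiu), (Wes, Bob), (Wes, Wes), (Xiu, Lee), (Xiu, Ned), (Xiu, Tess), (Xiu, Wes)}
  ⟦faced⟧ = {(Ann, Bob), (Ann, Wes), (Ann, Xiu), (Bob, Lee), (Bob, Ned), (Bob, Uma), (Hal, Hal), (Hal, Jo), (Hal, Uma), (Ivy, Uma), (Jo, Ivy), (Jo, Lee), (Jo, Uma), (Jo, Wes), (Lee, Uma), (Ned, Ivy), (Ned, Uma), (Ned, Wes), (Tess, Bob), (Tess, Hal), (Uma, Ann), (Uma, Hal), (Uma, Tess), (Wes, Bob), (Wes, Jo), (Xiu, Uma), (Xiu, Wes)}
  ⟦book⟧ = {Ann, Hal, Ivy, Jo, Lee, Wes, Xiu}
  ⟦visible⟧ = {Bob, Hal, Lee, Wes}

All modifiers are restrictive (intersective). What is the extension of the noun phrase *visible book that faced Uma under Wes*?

{Hal, Lee}

⟦that faced Uma⟧ = {x : ⟨x, Uma⟩ ∈ ⟦faced⟧} = {Bob, Hal, Ivy, Jo, Lee, Ned, Xiu}
⟦under Wes⟧ = {x : ⟨x, Wes⟩ ∈ ⟦under⟧} = {Ann, Hal, Lee, Wes, Xiu}
⟦book⟧ = {Ann, Hal, Ivy, Jo, Lee, Wes, Xiu}
… ∩ ⟦that faced Uma⟧ = {Ann, Hal, Ivy, Jo, Lee, Wes, Xiu} ∩ {Bob, Hal, Ivy, Jo, Lee, Ned, Xiu} = {Hal, Ivy, Jo, Lee, Xiu}
… ∩ ⟦under Wes⟧ = {Hal, Ivy, Jo, Lee, Xiu} ∩ {Ann, Hal, Lee, Wes, Xiu} = {Hal, Lee, Xiu}
… ∩ ⟦visible⟧ = {Hal, Lee, Xiu} ∩ {Bob, Hal, Lee, Wes} = {Hal, Lee}
So ⟦visible book that faced Uma under Wes⟧ = {Hal, Lee}.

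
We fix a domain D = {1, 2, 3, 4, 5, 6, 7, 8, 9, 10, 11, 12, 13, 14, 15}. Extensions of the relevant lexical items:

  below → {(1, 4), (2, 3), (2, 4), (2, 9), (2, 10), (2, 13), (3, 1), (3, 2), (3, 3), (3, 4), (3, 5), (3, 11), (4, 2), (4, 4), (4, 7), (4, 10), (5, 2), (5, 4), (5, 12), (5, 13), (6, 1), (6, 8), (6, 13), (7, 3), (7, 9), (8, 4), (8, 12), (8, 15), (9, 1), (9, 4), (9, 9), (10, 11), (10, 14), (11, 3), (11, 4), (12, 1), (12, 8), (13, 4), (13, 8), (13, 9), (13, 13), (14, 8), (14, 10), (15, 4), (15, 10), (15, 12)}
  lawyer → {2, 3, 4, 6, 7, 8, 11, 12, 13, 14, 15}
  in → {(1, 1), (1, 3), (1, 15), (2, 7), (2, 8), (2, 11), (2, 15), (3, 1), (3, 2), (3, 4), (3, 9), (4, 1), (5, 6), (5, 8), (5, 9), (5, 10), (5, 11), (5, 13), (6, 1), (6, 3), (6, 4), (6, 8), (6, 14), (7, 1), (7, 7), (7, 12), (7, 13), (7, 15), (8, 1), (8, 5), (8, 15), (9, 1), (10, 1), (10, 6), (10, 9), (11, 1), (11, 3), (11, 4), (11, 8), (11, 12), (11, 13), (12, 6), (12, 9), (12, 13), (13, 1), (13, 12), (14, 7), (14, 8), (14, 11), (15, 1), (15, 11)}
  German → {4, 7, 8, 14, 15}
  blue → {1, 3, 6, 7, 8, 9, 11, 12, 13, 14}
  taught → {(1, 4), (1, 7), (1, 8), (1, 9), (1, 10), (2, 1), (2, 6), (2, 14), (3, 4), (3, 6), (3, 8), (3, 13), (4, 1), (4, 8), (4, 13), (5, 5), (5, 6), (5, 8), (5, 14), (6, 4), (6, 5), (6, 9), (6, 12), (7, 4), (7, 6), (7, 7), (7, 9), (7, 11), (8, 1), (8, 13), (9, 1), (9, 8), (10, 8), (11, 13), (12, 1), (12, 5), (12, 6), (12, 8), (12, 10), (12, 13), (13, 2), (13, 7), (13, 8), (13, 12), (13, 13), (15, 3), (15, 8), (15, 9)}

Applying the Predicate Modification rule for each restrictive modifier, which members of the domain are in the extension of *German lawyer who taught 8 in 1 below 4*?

{4, 15}

⟦who taught 8⟧ = {x : ⟨x, 8⟩ ∈ ⟦taught⟧} = {1, 3, 4, 5, 9, 10, 12, 13, 15}
⟦in 1⟧ = {x : ⟨x, 1⟩ ∈ ⟦in⟧} = {1, 3, 4, 6, 7, 8, 9, 10, 11, 13, 15}
⟦below 4⟧ = {x : ⟨x, 4⟩ ∈ ⟦below⟧} = {1, 2, 3, 4, 5, 8, 9, 11, 13, 15}
⟦lawyer⟧ = {2, 3, 4, 6, 7, 8, 11, 12, 13, 14, 15}
… ∩ ⟦who taught 8⟧ = {2, 3, 4, 6, 7, 8, 11, 12, 13, 14, 15} ∩ {1, 3, 4, 5, 9, 10, 12, 13, 15} = {3, 4, 12, 13, 15}
… ∩ ⟦in 1⟧ = {3, 4, 12, 13, 15} ∩ {1, 3, 4, 6, 7, 8, 9, 10, 11, 13, 15} = {3, 4, 13, 15}
… ∩ ⟦below 4⟧ = {3, 4, 13, 15} ∩ {1, 2, 3, 4, 5, 8, 9, 11, 13, 15} = {3, 4, 13, 15}
… ∩ ⟦German⟧ = {3, 4, 13, 15} ∩ {4, 7, 8, 14, 15} = {4, 15}
So ⟦German lawyer who taught 8 in 1 below 4⟧ = {4, 15}.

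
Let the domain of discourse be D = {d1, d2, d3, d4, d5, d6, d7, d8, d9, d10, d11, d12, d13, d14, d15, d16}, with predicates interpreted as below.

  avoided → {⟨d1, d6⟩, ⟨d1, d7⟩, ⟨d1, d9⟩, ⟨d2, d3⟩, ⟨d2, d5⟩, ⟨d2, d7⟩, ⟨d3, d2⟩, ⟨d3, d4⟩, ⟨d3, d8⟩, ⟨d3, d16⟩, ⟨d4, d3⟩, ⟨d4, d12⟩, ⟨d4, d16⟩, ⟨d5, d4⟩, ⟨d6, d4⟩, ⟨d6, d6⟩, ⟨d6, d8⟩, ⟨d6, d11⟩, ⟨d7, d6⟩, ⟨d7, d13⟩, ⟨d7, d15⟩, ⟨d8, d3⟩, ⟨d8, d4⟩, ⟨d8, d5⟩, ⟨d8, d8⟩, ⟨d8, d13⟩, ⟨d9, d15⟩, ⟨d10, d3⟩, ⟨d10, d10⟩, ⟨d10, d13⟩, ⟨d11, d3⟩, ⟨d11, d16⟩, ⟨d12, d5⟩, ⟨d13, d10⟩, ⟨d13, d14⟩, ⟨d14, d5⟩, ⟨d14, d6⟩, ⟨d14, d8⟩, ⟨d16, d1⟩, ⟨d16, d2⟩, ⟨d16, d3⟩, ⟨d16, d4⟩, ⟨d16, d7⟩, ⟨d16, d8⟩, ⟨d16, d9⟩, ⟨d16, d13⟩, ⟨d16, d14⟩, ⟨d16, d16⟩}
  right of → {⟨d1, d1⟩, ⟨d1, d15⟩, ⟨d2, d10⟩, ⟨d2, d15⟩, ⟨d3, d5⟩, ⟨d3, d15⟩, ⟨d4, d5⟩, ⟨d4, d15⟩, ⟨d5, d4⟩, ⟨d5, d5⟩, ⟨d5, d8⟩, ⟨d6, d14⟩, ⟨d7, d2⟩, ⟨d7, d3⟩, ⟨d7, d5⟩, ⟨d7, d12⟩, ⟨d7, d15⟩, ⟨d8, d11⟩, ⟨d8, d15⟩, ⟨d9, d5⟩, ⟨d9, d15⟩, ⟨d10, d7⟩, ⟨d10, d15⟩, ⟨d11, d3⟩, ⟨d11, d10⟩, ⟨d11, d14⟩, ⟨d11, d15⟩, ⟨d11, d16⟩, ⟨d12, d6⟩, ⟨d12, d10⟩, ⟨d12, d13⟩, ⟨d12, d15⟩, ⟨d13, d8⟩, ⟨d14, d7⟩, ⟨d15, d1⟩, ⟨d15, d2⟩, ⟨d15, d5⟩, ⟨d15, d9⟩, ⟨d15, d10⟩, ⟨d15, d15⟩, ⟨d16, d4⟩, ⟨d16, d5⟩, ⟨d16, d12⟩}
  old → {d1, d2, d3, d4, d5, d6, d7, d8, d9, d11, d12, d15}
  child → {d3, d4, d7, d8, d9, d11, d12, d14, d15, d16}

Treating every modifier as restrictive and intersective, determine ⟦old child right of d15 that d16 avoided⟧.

{d3, d4, d7, d8, d9}

⟦right of d15⟧ = {x : ⟨x, d15⟩ ∈ ⟦right of⟧} = {d1, d2, d3, d4, d7, d8, d9, d10, d11, d12, d15}
⟦that d16 avoided⟧ = {x : ⟨d16, x⟩ ∈ ⟦avoided⟧} = {d1, d2, d3, d4, d7, d8, d9, d13, d14, d16}
⟦child⟧ = {d3, d4, d7, d8, d9, d11, d12, d14, d15, d16}
… ∩ ⟦right of d15⟧ = {d3, d4, d7, d8, d9, d11, d12, d14, d15, d16} ∩ {d1, d2, d3, d4, d7, d8, d9, d10, d11, d12, d15} = {d3, d4, d7, d8, d9, d11, d12, d15}
… ∩ ⟦that d16 avoided⟧ = {d3, d4, d7, d8, d9, d11, d12, d15} ∩ {d1, d2, d3, d4, d7, d8, d9, d13, d14, d16} = {d3, d4, d7, d8, d9}
… ∩ ⟦old⟧ = {d3, d4, d7, d8, d9} ∩ {d1, d2, d3, d4, d5, d6, d7, d8, d9, d11, d12, d15} = {d3, d4, d7, d8, d9}
So ⟦old child right of d15 that d16 avoided⟧ = {d3, d4, d7, d8, d9}.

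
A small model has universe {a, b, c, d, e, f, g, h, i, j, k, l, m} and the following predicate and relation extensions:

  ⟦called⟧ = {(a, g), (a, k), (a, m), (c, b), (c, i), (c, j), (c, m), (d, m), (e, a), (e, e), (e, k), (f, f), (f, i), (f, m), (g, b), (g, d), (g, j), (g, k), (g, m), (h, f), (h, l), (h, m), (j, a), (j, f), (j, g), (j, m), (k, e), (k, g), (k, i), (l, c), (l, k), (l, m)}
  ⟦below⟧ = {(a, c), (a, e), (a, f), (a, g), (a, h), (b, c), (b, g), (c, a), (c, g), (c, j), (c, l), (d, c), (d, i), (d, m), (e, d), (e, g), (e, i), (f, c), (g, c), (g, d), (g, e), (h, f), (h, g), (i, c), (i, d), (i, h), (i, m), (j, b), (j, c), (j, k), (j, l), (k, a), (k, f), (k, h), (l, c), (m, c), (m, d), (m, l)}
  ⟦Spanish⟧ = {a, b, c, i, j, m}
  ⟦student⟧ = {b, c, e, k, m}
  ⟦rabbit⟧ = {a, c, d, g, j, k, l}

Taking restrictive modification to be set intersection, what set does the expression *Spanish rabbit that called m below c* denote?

⟦that called m⟧ = {x : ⟨x, m⟩ ∈ ⟦called⟧} = {a, c, d, f, g, h, j, l}
⟦below c⟧ = {x : ⟨x, c⟩ ∈ ⟦below⟧} = {a, b, d, f, g, i, j, l, m}
⟦rabbit⟧ = {a, c, d, g, j, k, l}
… ∩ ⟦that called m⟧ = {a, c, d, g, j, k, l} ∩ {a, c, d, f, g, h, j, l} = {a, c, d, g, j, l}
… ∩ ⟦below c⟧ = {a, c, d, g, j, l} ∩ {a, b, d, f, g, i, j, l, m} = {a, d, g, j, l}
… ∩ ⟦Spanish⟧ = {a, d, g, j, l} ∩ {a, b, c, i, j, m} = {a, j}
So ⟦Spanish rabbit that called m below c⟧ = {a, j}.

{a, j}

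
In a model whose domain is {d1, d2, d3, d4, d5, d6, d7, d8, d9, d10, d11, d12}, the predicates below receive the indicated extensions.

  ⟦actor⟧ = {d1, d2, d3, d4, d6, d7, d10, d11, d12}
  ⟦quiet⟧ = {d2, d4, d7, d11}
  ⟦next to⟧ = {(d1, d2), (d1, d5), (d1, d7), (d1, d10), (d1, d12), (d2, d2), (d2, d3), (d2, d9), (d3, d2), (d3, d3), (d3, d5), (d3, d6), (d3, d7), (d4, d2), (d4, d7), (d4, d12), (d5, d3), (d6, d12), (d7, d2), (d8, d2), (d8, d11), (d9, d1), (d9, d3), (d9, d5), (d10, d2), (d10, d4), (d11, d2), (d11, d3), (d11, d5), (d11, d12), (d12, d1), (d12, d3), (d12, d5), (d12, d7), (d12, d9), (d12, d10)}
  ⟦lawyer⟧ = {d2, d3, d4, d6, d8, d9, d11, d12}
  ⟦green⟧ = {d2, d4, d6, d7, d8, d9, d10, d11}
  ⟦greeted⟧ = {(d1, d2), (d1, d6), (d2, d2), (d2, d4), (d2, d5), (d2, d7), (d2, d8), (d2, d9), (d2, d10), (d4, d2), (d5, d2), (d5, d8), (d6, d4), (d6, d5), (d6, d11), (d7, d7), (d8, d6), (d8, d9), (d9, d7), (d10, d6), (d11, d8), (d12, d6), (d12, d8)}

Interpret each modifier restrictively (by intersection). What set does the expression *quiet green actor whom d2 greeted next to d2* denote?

{d2, d4, d7}

⟦whom d2 greeted⟧ = {x : ⟨d2, x⟩ ∈ ⟦greeted⟧} = {d2, d4, d5, d7, d8, d9, d10}
⟦next to d2⟧ = {x : ⟨x, d2⟩ ∈ ⟦next to⟧} = {d1, d2, d3, d4, d7, d8, d10, d11}
⟦actor⟧ = {d1, d2, d3, d4, d6, d7, d10, d11, d12}
… ∩ ⟦whom d2 greeted⟧ = {d1, d2, d3, d4, d6, d7, d10, d11, d12} ∩ {d2, d4, d5, d7, d8, d9, d10} = {d2, d4, d7, d10}
… ∩ ⟦next to d2⟧ = {d2, d4, d7, d10} ∩ {d1, d2, d3, d4, d7, d8, d10, d11} = {d2, d4, d7, d10}
… ∩ ⟦quiet⟧ = {d2, d4, d7, d10} ∩ {d2, d4, d7, d11} = {d2, d4, d7}
… ∩ ⟦green⟧ = {d2, d4, d7} ∩ {d2, d4, d6, d7, d8, d9, d10, d11} = {d2, d4, d7}
So ⟦quiet green actor whom d2 greeted next to d2⟧ = {d2, d4, d7}.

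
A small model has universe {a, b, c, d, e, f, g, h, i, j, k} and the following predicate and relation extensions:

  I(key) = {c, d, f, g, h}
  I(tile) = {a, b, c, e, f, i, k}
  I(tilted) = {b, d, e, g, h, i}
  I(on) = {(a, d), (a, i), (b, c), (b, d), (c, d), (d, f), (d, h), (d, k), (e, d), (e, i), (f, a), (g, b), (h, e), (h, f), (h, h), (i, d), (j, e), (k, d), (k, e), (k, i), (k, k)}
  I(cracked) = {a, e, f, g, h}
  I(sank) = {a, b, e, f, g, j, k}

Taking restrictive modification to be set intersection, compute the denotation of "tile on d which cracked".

{a, e}

⟦on d⟧ = {x : ⟨x, d⟩ ∈ ⟦on⟧} = {a, b, c, e, i, k}
⟦which cracked⟧ = ⟦cracked⟧ = {a, e, f, g, h}
⟦tile⟧ = {a, b, c, e, f, i, k}
… ∩ ⟦on d⟧ = {a, b, c, e, f, i, k} ∩ {a, b, c, e, i, k} = {a, b, c, e, i, k}
… ∩ ⟦which cracked⟧ = {a, b, c, e, i, k} ∩ {a, e, f, g, h} = {a, e}
So ⟦tile on d which cracked⟧ = {a, e}.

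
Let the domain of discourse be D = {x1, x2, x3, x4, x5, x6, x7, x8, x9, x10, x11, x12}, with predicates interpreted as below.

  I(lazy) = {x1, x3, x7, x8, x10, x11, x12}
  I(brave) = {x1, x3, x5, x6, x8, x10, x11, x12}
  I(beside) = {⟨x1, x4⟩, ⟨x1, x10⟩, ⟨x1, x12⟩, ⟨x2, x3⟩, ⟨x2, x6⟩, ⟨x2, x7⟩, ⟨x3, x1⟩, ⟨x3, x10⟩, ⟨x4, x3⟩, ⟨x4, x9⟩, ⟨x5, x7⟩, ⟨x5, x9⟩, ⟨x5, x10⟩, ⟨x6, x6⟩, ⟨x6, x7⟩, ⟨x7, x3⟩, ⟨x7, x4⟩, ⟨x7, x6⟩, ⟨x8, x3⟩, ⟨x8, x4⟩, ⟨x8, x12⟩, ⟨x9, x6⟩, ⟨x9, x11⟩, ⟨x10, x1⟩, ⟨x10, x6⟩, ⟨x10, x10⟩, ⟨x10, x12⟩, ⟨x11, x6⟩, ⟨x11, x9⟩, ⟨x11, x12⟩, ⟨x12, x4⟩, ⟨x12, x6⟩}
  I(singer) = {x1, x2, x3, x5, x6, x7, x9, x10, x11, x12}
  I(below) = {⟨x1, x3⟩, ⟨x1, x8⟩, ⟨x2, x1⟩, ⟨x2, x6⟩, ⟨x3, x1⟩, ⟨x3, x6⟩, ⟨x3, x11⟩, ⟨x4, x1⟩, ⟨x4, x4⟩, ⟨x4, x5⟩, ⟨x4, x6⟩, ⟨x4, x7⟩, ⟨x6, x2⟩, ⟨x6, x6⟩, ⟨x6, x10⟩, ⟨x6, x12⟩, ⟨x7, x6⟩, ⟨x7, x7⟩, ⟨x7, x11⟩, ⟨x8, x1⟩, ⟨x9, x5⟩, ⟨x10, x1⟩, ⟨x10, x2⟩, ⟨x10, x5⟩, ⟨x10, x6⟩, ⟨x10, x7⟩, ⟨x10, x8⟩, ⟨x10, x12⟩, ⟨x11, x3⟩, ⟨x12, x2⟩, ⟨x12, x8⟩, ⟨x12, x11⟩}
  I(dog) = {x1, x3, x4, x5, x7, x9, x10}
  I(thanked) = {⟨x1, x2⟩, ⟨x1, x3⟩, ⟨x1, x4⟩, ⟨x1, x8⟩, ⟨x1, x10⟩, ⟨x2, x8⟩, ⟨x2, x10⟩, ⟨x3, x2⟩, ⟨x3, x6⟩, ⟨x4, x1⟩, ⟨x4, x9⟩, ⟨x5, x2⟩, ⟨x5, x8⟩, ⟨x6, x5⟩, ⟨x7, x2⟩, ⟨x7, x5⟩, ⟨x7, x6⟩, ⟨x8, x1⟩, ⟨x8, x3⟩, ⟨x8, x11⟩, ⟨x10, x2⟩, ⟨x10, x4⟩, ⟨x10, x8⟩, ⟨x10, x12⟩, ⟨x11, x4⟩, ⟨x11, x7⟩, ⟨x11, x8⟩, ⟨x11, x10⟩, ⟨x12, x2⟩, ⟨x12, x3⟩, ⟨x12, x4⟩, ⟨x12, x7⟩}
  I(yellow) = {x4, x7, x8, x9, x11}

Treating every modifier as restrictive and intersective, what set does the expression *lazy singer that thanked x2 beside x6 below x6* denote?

{x7, x10}

⟦that thanked x2⟧ = {x : ⟨x, x2⟩ ∈ ⟦thanked⟧} = {x1, x3, x5, x7, x10, x12}
⟦beside x6⟧ = {x : ⟨x, x6⟩ ∈ ⟦beside⟧} = {x2, x6, x7, x9, x10, x11, x12}
⟦below x6⟧ = {x : ⟨x, x6⟩ ∈ ⟦below⟧} = {x2, x3, x4, x6, x7, x10}
⟦singer⟧ = {x1, x2, x3, x5, x6, x7, x9, x10, x11, x12}
… ∩ ⟦that thanked x2⟧ = {x1, x2, x3, x5, x6, x7, x9, x10, x11, x12} ∩ {x1, x3, x5, x7, x10, x12} = {x1, x3, x5, x7, x10, x12}
… ∩ ⟦beside x6⟧ = {x1, x3, x5, x7, x10, x12} ∩ {x2, x6, x7, x9, x10, x11, x12} = {x7, x10, x12}
… ∩ ⟦below x6⟧ = {x7, x10, x12} ∩ {x2, x3, x4, x6, x7, x10} = {x7, x10}
… ∩ ⟦lazy⟧ = {x7, x10} ∩ {x1, x3, x7, x8, x10, x11, x12} = {x7, x10}
So ⟦lazy singer that thanked x2 beside x6 below x6⟧ = {x7, x10}.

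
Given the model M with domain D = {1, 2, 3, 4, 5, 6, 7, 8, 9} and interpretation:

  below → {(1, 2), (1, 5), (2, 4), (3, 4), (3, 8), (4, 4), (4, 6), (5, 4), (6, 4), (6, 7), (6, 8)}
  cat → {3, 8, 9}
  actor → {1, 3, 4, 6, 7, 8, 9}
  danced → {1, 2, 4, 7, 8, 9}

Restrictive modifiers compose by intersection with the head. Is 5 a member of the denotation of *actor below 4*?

no

⟦below 4⟧ = {x : ⟨x, 4⟩ ∈ ⟦below⟧} = {2, 3, 4, 5, 6}
⟦actor⟧ = {1, 3, 4, 6, 7, 8, 9}
… ∩ ⟦below 4⟧ = {1, 3, 4, 6, 7, 8, 9} ∩ {2, 3, 4, 5, 6} = {3, 4, 6}
⟦actor below 4⟧ = {3, 4, 6}; 5 ∉ this set.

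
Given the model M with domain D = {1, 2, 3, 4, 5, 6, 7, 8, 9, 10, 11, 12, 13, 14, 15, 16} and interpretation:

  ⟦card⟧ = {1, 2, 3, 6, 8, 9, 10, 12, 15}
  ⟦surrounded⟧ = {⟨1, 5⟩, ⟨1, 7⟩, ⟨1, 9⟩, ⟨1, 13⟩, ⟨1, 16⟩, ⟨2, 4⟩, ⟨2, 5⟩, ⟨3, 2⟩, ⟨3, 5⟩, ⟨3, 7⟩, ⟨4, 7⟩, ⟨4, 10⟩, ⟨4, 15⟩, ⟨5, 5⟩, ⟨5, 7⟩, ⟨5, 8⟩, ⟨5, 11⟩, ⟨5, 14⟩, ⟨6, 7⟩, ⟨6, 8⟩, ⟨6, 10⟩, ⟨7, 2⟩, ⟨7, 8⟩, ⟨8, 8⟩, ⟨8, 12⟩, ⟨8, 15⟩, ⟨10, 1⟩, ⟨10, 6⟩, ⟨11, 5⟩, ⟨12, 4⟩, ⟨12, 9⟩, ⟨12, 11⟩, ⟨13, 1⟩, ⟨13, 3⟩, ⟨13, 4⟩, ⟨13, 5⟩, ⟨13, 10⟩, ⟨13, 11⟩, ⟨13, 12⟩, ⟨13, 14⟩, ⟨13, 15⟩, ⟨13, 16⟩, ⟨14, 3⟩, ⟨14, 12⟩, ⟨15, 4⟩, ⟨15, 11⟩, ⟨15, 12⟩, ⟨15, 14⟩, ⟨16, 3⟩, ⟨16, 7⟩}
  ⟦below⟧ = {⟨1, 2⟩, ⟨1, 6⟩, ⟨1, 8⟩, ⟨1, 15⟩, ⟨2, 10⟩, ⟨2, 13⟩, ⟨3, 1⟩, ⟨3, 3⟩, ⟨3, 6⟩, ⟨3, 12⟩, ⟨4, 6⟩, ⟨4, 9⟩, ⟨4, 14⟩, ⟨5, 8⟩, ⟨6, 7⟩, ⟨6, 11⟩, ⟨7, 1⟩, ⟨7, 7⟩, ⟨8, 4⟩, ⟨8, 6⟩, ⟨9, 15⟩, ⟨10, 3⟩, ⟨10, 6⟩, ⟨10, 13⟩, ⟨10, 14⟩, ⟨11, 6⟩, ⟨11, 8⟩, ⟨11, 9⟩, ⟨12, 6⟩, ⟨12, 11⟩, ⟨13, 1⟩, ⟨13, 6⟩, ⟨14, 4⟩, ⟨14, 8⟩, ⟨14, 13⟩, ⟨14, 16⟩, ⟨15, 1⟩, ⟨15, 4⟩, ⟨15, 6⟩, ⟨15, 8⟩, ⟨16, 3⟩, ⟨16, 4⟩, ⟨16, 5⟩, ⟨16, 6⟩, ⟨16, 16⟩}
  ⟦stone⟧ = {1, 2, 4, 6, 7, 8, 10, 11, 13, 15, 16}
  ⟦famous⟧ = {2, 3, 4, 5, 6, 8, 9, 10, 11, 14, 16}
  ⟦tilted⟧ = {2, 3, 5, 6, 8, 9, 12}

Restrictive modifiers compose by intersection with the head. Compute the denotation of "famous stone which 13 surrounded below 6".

{4, 10, 11, 16}

⟦which 13 surrounded⟧ = {x : ⟨13, x⟩ ∈ ⟦surrounded⟧} = {1, 3, 4, 5, 10, 11, 12, 14, 15, 16}
⟦below 6⟧ = {x : ⟨x, 6⟩ ∈ ⟦below⟧} = {1, 3, 4, 8, 10, 11, 12, 13, 15, 16}
⟦stone⟧ = {1, 2, 4, 6, 7, 8, 10, 11, 13, 15, 16}
… ∩ ⟦which 13 surrounded⟧ = {1, 2, 4, 6, 7, 8, 10, 11, 13, 15, 16} ∩ {1, 3, 4, 5, 10, 11, 12, 14, 15, 16} = {1, 4, 10, 11, 15, 16}
… ∩ ⟦below 6⟧ = {1, 4, 10, 11, 15, 16} ∩ {1, 3, 4, 8, 10, 11, 12, 13, 15, 16} = {1, 4, 10, 11, 15, 16}
… ∩ ⟦famous⟧ = {1, 4, 10, 11, 15, 16} ∩ {2, 3, 4, 5, 6, 8, 9, 10, 11, 14, 16} = {4, 10, 11, 16}
So ⟦famous stone which 13 surrounded below 6⟧ = {4, 10, 11, 16}.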